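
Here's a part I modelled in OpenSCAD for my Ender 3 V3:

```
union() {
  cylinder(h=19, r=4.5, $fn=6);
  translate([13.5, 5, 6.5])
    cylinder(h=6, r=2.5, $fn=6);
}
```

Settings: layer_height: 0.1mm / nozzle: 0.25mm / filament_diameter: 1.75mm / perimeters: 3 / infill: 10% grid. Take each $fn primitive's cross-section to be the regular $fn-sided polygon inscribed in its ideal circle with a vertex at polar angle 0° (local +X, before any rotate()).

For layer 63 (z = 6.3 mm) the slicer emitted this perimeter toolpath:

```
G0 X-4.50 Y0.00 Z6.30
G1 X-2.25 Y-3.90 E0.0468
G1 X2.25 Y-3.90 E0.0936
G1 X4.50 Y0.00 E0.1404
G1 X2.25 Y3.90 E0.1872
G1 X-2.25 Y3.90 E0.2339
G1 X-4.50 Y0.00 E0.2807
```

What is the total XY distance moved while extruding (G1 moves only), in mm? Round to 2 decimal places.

27.01 mm

Sum the Euclidean lengths of each G1 segment: total = 27.01 mm.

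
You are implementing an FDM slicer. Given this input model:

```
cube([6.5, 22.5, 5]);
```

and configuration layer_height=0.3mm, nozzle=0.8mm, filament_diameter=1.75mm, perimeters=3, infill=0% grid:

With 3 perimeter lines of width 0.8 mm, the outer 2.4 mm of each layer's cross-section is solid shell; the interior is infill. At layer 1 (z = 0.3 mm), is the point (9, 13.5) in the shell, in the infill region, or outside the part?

At z = 0.3 mm: the 6.5×22.5 cube contributes its full rectangle. Overall, the cross-section is a single solid region. The nearest boundary edge runs (6.50, 0.00)→(6.50, 22.50); distance from the point to it = 2.50 mm. The point is not inside any of the regions above, so it lies outside the cross-section (2.50 mm from the nearest boundary).

outside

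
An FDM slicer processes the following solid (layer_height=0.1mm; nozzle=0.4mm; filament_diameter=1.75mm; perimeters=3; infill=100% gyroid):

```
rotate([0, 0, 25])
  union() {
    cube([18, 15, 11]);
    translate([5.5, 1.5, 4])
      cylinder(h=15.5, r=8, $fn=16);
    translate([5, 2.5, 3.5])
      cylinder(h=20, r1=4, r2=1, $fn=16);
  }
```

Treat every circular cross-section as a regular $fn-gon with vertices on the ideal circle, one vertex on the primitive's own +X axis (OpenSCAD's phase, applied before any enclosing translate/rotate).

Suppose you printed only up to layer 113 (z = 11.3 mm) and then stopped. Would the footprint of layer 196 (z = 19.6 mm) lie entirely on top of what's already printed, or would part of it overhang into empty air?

Compare the two slices. At z = 11.3: the cube is not intersected at this z (z outside [0, 11]); the r=8 cylinder at (5.5, 1.5) contributes a regular 16-gon of circumradius 8 (area = (16/2)·8.000²·sin(360°/16) = 195.93 mm²); the cone at (5, 2.5) contributes a regular 16-gon of circumradius 2.830 (interpolated between r1=4 and r2=1 at t=0.390) (area = (16/2)·2.830²·sin(360°/16) = 24.52 mm²); Taking the union: the cone at (5, 2.5) lies entirely inside the r=8 cylinder at (5.5, 1.5), so the union is just the r=8 cylinder at (5.5, 1.5) — area = 195.93 mm²; (whole slice rotated 25° about Z — lengths, areas and connectivity unchanged). At z = 19.6: the cube is absent (z outside [0, 11]); the cylinder at (5.5, 1.5) does not reach this height (z outside [4, 19.5]); the cone at (5, 2.5) contributes a regular 16-gon of circumradius 1.585 (interpolated between r1=4 and r2=1 at t=0.805) (area = (16/2)·1.585²·sin(360°/16) = 7.69 mm²); Merging all regions: only the cone at (5, 2.5) is present, so the union is just that shape — area = 7.69 mm²; (whole slice rotated 25° about Z — lengths, areas and connectivity unchanged). Checking containment: the cross-section at z = 19.6 is a subset of the cross-section at z = 11.3.

entirely on top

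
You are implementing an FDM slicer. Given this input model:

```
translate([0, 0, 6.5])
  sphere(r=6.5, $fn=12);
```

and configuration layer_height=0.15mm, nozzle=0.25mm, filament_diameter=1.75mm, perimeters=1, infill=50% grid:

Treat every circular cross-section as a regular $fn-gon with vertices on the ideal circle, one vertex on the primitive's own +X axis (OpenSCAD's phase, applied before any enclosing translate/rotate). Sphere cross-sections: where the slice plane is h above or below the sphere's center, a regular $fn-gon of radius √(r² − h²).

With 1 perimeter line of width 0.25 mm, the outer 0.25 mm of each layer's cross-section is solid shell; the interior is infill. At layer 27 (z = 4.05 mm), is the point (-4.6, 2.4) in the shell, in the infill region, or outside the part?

At z = 4.05 mm: the r=6.5 sphere slices to a regular 12-gon of circumradius 6.021 (√(r²−h²) with h=2.45 from center). Overall, the cross-section is a single solid region. The nearest boundary edge runs (-5.21, 3.01)→(-6.02, 0.00); distance from the point to it = 0.75 mm. The point is inside the cross-section and 0.75 mm from the nearest boundary — more than the 0.25 mm shell width (1 × 0.25), so it's in the infill interior.

infill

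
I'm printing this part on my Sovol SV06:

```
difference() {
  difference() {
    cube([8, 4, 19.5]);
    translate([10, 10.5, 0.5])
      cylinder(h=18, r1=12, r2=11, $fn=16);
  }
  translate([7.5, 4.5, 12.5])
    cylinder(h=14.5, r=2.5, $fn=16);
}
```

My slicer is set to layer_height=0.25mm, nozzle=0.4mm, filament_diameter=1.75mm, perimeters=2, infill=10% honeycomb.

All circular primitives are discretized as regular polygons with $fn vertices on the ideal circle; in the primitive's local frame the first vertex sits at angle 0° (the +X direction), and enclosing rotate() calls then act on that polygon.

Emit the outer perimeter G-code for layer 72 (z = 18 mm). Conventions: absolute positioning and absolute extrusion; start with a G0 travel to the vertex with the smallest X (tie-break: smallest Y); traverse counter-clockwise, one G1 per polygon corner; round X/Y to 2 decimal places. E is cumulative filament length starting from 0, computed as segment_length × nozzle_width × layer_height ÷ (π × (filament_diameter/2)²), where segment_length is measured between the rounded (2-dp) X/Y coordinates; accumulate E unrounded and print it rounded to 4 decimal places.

At z = 18 mm: the 8×4 cube contributes its full rectangle; the cone at (10, 10.5) contributes a regular 16-gon of circumradius 11.028 (interpolated between r1=12 and r2=11 at t=0.972); Taking the first minus the rest: starting from the 8×4 cube, the cone at (10, 10.5) partially overlaps it — only the 18.12 mm² overlap (of its 372.31 mm²) is removed, clipping the outline — 1 connected region; the r=2.5 cylinder at (7.5, 4.5) contributes a regular 16-gon of circumradius 2.5; Taking the first minus the rest: starting from that combined region, the r=2.5 cylinder at (7.5, 4.5) misses the remaining region (no effect) — 1 connected region. The outline is a single polygon with 6 vertices. Extrusion per mm of travel: 0.4 × 0.25 / (π × 0.875²) = 0.041575. Accumulating E over each segment gives final E = 0.8379.

G0 X0.00 Y0.00 Z18.00
G1 X7.35 Y0.00 E0.3056
G1 X5.78 Y0.31 E0.3721
G1 X2.20 Y2.70 E0.5511
G1 X1.34 Y4.00 E0.6159
G1 X0.00 Y4.00 E0.6716
G1 X0.00 Y0.00 E0.8379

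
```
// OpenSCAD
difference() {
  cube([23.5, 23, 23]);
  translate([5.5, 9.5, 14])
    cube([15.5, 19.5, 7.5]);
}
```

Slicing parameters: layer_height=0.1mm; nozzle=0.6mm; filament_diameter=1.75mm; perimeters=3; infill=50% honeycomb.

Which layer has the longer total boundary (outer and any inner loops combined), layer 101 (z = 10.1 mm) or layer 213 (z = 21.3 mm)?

Layer 101 (z = 10.1): the 23.5×23 cube contributes its full rectangle (perimeter 93.00 mm); the cube at (5.5, 9.5) is not intersected at this z (z outside [14, 21.5]); Subtracting the remaining from the first: none of the subtracted shapes is present at this height, so the 23.5×23 cube is unchanged — boundary = 93.00 mm. So its perimeter = 93.00 mm. Layer 213 (z = 21.3): the cube (footprint 23.5×23) is included at this height (perimeter 93.00 mm); the cube at (5.5, 9.5) (footprint 15.5×19.5) is included at this height (perimeter 70.00 mm); After the difference (first − rest): starting from the 23.5×23 cube, the 15.5×19.5 cube at (5.5, 9.5) partially overlaps it — only the 209.25 mm² overlap (of its 302.25 mm²) is removed, clipping the outline — boundary = 120.00 mm. So its perimeter = 120.00 mm. Layer 213 is larger (120.00 vs 93.00 mm).

layer 213 (z = 21.3 mm)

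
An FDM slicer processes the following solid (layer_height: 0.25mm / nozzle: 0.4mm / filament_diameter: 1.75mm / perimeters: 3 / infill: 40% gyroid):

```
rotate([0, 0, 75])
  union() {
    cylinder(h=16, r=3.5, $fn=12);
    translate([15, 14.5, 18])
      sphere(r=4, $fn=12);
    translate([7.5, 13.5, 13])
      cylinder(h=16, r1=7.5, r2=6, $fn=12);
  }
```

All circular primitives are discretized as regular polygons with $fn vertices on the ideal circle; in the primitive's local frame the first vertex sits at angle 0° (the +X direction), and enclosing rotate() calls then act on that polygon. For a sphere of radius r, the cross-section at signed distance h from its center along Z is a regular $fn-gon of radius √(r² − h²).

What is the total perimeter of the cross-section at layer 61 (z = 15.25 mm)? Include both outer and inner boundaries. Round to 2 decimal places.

72.45 mm

At z = 15.25 mm: the r=3.5 cylinder contributes a regular 12-gon of circumradius 3.5 (perimeter = 2·12·3.500·sin(180°/12) = 21.74 mm); the r=4 sphere at (15, 14.5) contributes a regular 12-gon of circumradius √(4²−2.75²) = 2.905 (perimeter = 2·12·2.905·sin(180°/12) = 18.04 mm); the cone at (7.5, 13.5) contributes a regular 12-gon of circumradius 7.289 (interpolated between r1=7.5 and r2=6 at t=0.141) (perimeter = 2·12·7.289·sin(180°/12) = 45.28 mm); Taking the union: the regions partially overlap (shared area 9.16 mm²), so the edge portions inside another operand are dropped and the merged outline is re-measured after clipping — boundary = 72.45 mm; (whole slice rotated 75° about Z — lengths, areas and connectivity unchanged). Overall, the cross-section has 2 separate islands. Total boundary length (outer) = 72.45 mm.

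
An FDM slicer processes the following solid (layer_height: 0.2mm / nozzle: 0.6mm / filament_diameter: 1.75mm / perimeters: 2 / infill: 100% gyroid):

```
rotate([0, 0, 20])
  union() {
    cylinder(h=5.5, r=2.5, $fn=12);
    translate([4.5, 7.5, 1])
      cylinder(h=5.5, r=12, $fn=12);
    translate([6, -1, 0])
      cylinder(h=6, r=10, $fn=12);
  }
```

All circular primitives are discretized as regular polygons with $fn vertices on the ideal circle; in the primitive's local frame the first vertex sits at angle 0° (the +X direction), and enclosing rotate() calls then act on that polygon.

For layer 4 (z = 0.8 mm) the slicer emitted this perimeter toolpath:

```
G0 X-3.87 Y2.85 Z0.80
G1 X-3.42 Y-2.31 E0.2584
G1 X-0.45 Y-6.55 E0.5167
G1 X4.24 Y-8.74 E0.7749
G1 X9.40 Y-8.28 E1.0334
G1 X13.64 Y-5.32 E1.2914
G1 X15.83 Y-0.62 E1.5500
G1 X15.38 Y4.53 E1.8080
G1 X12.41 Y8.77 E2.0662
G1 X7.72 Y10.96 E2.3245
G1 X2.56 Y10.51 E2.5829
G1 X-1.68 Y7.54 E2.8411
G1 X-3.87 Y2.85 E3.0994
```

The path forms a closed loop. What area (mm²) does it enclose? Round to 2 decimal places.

Apply the shoelace formula to the sequence of (X, Y) vertices; enclosed area = 300.07 mm².

300.07 mm²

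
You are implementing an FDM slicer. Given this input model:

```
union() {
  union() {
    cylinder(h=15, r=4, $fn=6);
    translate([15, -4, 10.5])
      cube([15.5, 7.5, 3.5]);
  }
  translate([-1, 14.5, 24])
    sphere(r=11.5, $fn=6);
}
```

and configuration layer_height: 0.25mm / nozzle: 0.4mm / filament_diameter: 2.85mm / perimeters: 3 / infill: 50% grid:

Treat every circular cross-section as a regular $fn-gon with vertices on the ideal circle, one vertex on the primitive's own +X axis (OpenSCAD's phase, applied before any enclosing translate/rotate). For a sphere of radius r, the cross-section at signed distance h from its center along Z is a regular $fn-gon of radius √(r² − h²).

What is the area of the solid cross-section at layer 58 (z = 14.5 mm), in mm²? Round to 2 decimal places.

At z = 14.5 mm: the r=4 cylinder gives a regular 6-gon of circumradius 4 (constant along its height) (area = (6/2)·4.000²·sin(360°/6) = 41.57 mm²); the cube at (15, -4) is not intersected at this z (z outside [10.5, 14]); Merging all regions: only the r=4 cylinder is present, so the union is just that shape — area = 41.57 mm²; the sphere at (-1, 14.5): section is a regular 6-gon, circumradius = √(r²−h²) = √(11.5²−9.5²) = 6.481 (area = (6/2)·6.481²·sin(360°/6) = 109.12 mm²); Taking the union: the 2 present regions are separate (no shared area or edge), so areas and boundary lengths simply add and each stays a separate island — area = 150.69 mm². Overall, the cross-section has 2 separate islands. Net area = 150.69 mm².

150.69 mm²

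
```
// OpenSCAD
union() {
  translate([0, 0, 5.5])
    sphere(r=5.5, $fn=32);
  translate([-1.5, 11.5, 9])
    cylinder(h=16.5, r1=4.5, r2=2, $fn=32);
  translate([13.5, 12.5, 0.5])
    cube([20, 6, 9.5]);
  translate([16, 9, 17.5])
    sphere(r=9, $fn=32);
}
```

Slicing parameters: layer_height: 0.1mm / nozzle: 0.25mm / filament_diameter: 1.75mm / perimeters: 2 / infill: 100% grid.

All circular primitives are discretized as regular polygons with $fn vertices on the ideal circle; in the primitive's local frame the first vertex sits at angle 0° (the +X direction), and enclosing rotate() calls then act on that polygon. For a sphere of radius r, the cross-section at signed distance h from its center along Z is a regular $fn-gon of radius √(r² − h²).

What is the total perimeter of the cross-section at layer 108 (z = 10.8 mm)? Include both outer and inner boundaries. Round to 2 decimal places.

73.43 mm

At z = 10.8 mm: the sphere: section is a regular 32-gon, circumradius = √(r²−h²) = √(5.5²−5.3²) = 1.470 (perimeter = 2·32·1.470·sin(180°/32) = 9.22 mm); the cone at (-1.5, 11.5): at t=0.109 of its height the radius interpolates to r₁+(r₂−r₁)t = 4.227, giving a regular 32-gon of that circumradius (perimeter = 2·32·4.227·sin(180°/32) = 26.52 mm); the cube at (13.5, 12.5) does not reach this height (z outside [0.5, 10]); the sphere at (16, 9): section is a regular 32-gon, circumradius = √(r²−h²) = √(9²−6.7²) = 6.009 (perimeter = 2·32·6.009·sin(180°/32) = 37.70 mm); Taking the union: the 3 present regions are separate (no shared area or edge), so areas and boundary lengths simply add and each stays a separate island — boundary = 73.43 mm. Overall, the cross-section has 3 separate islands. Total boundary length (outer) = 73.43 mm.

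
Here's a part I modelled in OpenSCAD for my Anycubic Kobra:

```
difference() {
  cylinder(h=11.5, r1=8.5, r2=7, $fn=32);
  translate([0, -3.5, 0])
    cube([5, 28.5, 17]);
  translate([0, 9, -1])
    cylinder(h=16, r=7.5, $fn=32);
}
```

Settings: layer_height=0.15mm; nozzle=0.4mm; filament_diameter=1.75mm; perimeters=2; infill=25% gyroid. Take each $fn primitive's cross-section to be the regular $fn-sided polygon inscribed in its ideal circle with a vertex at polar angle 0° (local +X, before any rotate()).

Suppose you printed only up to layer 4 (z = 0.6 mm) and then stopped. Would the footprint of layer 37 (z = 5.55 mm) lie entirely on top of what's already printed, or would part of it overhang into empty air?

Compare the two slices. At z = 0.6: the cone: at t=0.052 of its height the radius interpolates to r₁+(r₂−r₁)t = 8.422, giving a regular 32-gon of that circumradius (area = (32/2)·8.422²·sin(360°/32) = 221.39 mm²); the 5×28.5 cube at (0, -3.5) contributes its full rectangle (area 142.50 mm²); the r=7.5 cylinder at (0, 9) contributes a regular 32-gon of circumradius 7.5 (area = (32/2)·7.500²·sin(360°/32) = 175.58 mm²); After the difference (first − rest): starting from the cone (221.39 mm²), the 5×28.5 cube at (0, -3.5) partially overlaps it — only the 56.84 mm² overlap (of its 142.50 mm²) is removed, clipping the outline; the r=7.5 cylinder at (0, 9) partially overlaps it — only the 34.15 mm² overlap (of its 175.58 mm²) is removed, clipping the outline — area = 130.39 mm². At z = 5.55: the cone contributes a regular 32-gon of circumradius 7.776 (interpolated between r1=8.5 and r2=7 at t=0.483) (area = (32/2)·7.776²·sin(360°/32) = 188.75 mm²); the 5×28.5 cube at (0, -3.5) contributes its full rectangle (area 142.50 mm²); the cylinder at (0, 9): section is a regular 32-gon, circumradius r=7.5 (area = (32/2)·7.500²·sin(360°/32) = 175.58 mm²); After the difference (first − rest): starting from the cone (188.75 mm²), the 5×28.5 cube at (0, -3.5) partially overlaps it — only the 53.37 mm² overlap (of its 142.50 mm²) is removed, clipping the outline; the r=7.5 cylinder at (0, 9) partially overlaps it — only the 28.26 mm² overlap (of its 175.58 mm²) is removed, clipping the outline — area = 107.11 mm². Checking containment: the cross-section at z = 5.55 is a subset of the cross-section at z = 0.6.

entirely on top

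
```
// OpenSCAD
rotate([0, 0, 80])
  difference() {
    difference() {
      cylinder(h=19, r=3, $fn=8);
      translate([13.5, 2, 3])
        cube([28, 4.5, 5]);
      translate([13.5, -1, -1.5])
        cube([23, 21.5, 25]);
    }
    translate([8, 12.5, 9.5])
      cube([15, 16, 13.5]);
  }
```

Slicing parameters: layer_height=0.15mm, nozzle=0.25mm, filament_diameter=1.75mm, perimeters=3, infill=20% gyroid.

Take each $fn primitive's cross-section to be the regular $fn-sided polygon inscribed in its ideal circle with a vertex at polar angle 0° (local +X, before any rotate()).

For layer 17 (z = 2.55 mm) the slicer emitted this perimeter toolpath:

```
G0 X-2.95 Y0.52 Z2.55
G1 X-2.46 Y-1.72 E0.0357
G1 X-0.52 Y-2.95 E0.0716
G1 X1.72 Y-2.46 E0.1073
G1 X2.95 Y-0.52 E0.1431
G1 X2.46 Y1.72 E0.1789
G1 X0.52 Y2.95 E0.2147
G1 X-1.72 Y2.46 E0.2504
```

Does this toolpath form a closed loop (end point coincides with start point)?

no

Start point (G0): (-2.95, 0.52). End point (last G1): the path does not return to the start — open.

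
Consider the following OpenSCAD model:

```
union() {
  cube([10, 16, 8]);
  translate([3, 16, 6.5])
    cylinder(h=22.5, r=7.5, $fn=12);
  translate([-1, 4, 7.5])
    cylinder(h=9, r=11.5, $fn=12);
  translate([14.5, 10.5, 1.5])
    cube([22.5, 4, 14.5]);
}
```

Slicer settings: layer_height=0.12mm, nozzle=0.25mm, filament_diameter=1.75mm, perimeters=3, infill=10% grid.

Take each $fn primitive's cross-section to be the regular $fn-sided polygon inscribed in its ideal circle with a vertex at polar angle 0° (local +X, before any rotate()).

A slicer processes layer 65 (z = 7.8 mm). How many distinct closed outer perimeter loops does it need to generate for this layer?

At z = 7.8 mm: the cube is present — its section is the full 10×16 rectangle; the r=7.5 cylinder at (3, 16) contributes a regular 12-gon of circumradius 7.5; the r=11.5 cylinder at (-1, 4) gives a regular 12-gon of circumradius 11.5 (constant along its height); the cube at (14.5, 10.5) (footprint 22.5×4) is included at this height; Taking the union: the regions partially overlap (shared area 206.89 mm²), so overlapping operands fuse into one piece — 2 connected regions. The result has 2 disconnected regions.

2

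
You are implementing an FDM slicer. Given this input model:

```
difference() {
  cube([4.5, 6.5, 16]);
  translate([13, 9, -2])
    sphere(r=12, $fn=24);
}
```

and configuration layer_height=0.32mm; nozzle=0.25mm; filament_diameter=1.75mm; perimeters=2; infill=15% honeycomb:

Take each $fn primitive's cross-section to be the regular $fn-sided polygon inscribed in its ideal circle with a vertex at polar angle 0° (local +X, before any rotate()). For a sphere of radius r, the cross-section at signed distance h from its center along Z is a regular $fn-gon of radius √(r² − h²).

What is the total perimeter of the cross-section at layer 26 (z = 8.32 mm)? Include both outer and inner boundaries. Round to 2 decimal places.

22.00 mm

At z = 8.32 mm: the 4.5×6.5 cube contributes its full rectangle (perimeter 22.00 mm); the sphere at (13, 9): section is a regular 24-gon, circumradius = √(r²−h²) = √(12²−10.32²) = 6.124 (perimeter = 2·24·6.124·sin(180°/24) = 38.37 mm); Subtracting the remaining from the first: starting from the 4.5×6.5 cube, the r=12 sphere at (13, 9) misses the remaining region (no effect) — boundary = 22.00 mm. Overall, the cross-section is a single solid region. Total boundary length (outer) = 22.00 mm.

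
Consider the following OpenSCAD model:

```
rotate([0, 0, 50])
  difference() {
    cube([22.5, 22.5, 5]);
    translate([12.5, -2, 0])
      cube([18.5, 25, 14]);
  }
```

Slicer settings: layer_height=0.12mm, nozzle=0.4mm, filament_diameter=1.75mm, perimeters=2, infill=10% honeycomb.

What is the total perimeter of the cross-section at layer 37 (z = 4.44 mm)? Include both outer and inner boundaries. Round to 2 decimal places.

70.00 mm

At z = 4.44 mm: the cube (footprint 22.5×22.5) is included at this height (perimeter 90.00 mm); the cube at (12.5, -2) (footprint 18.5×25) is included at this height (perimeter 87.00 mm); Taking the first minus the rest: starting from the 22.5×22.5 cube, the 18.5×25 cube at (12.5, -2) partially overlaps it — only the 225.00 mm² overlap (of its 462.50 mm²) is removed, clipping the outline — boundary = 70.00 mm; (whole slice rotated 50° about Z — lengths, areas and connectivity unchanged). Overall, the cross-section is a single solid region. Total boundary length (outer) = 70.00 mm.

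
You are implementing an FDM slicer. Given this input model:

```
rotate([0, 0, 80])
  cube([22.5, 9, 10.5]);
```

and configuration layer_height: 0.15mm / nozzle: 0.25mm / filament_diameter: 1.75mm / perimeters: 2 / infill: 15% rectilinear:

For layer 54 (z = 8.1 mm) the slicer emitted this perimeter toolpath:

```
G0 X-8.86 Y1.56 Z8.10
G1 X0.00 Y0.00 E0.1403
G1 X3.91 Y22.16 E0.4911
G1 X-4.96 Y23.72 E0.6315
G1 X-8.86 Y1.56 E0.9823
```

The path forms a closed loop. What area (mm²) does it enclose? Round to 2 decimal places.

Apply the shoelace formula to the sequence of (X, Y) vertices; enclosed area = 202.54 mm².

202.54 mm²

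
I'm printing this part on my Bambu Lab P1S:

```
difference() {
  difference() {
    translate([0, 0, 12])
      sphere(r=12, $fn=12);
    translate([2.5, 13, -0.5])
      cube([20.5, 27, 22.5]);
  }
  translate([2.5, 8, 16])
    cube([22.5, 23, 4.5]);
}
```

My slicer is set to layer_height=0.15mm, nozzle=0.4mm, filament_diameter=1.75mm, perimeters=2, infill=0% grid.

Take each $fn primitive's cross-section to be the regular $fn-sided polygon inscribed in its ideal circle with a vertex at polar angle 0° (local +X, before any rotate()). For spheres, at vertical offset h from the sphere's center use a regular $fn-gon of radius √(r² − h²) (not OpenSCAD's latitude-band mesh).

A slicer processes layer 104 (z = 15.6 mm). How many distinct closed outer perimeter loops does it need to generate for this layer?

1

At z = 15.6 mm: the r=12 sphere contributes a regular 12-gon of circumradius √(12²−3.6²) = 11.447; the cube at (2.5, 13) (footprint 20.5×27) is included at this height; Subtracting the remaining from the first: starting from the r=12 sphere, the 20.5×27 cube at (2.5, 13) misses the remaining region (no effect) — 1 connected region; the cube at (2.5, 8) is absent (z outside [16, 20.5]); After the difference (first − rest): none of the subtracted shapes is present at this height, so the result so far is unchanged — 1 connected region. The result has 1 disconnected region.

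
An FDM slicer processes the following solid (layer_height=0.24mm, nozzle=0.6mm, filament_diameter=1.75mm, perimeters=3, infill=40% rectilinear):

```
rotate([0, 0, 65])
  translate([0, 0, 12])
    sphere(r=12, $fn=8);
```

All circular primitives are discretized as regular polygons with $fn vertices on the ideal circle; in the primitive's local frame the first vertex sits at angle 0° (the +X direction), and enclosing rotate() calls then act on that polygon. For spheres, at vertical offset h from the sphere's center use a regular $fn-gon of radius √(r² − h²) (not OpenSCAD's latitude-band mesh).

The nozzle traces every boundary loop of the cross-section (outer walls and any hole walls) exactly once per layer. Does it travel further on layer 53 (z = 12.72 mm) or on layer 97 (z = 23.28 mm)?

Layer 53 (z = 12.72): the r=12 sphere contributes a regular 8-gon of circumradius √(12²−0.72²) = 11.978 (perimeter = 2·8·11.978·sin(180°/8) = 73.34 mm); (whole slice rotated 65° about Z — lengths, areas and connectivity unchanged). So its perimeter = 73.34 mm. Layer 97 (z = 23.28): the r=12 sphere slices to a regular 8-gon of circumradius 4.094 (√(r²−h²) with h=11.28 from center) (perimeter = 2·8·4.094·sin(180°/8) = 25.07 mm); (rotated 65° about Z; rotation is an isometry so areas/perimeters/island counts are preserved). So its perimeter = 25.07 mm. Layer 53 is larger (73.34 vs 25.07 mm).

layer 53 (z = 12.72 mm)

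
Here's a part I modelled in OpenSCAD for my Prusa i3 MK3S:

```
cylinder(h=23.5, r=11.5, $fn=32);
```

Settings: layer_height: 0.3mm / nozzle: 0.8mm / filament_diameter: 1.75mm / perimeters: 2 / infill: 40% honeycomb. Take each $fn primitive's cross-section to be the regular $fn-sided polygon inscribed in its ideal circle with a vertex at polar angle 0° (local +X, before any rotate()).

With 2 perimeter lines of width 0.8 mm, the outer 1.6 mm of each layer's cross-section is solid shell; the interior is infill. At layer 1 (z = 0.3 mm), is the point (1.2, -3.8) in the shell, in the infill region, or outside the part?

At z = 0.3 mm: the r=11.5 cylinder contributes a regular 32-gon of circumradius 11.5. Overall, the cross-section is a single solid region. The nearest boundary edge runs (2.24, -11.28)→(4.40, -10.62); distance from the point to it = 7.46 mm. The point is inside the cross-section and 7.46 mm from the nearest boundary — more than the 1.6 mm shell width (2 × 0.8), so it's in the infill interior.

infill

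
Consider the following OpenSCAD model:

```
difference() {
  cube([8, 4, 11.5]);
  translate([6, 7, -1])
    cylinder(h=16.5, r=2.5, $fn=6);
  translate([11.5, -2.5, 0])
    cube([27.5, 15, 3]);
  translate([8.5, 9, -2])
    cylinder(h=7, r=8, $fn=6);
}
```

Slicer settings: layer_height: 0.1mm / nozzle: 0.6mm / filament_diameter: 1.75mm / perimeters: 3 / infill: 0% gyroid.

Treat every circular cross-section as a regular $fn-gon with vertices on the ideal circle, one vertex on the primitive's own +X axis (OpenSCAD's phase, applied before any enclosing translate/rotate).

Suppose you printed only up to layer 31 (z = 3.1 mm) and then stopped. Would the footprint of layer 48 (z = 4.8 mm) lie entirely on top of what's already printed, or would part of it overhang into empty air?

Compare the two slices. At z = 3.1: the cube is present — its section is the full 8×4 rectangle (area 32.00 mm²); the r=2.5 cylinder at (6, 7) gives a regular 6-gon of circumradius 2.5 (constant along its height) (area = (6/2)·2.500²·sin(360°/6) = 16.24 mm²); the cube at (11.5, -2.5) is not intersected at this z (z outside [0, 3]); the cylinder at (8.5, 9): section is a regular 6-gon, circumradius r=8 (area = (6/2)·8.000²·sin(360°/6) = 166.28 mm²); After the difference (first − rest): starting from the 8×4 cube (32.00 mm²), the r=2.5 cylinder at (6, 7) misses the remaining region (no effect); the r=8 cylinder at (8.5, 9) partially overlaps it — only the 7.82 mm² overlap (of its 166.28 mm²) is removed, clipping the outline — area = 24.18 mm². At z = 4.8: the cube (footprint 8×4) is included at this height (area 32.00 mm²); the r=2.5 cylinder at (6, 7) gives a regular 6-gon of circumradius 2.5 (constant along its height) (area = (6/2)·2.500²·sin(360°/6) = 16.24 mm²); the cube at (11.5, -2.5) is not intersected at this z (z outside [0, 3]); the r=8 cylinder at (8.5, 9) gives a regular 6-gon of circumradius 8 (constant along its height) (area = (6/2)·8.000²·sin(360°/6) = 166.28 mm²); Taking the first minus the rest: starting from the 8×4 cube (32.00 mm²), the r=2.5 cylinder at (6, 7) misses the remaining region (no effect); the r=8 cylinder at (8.5, 9) partially overlaps it — only the 7.82 mm² overlap (of its 166.28 mm²) is removed, clipping the outline — area = 24.18 mm². Checking containment: the cross-section at z = 4.8 is a subset of the cross-section at z = 3.1.

entirely on top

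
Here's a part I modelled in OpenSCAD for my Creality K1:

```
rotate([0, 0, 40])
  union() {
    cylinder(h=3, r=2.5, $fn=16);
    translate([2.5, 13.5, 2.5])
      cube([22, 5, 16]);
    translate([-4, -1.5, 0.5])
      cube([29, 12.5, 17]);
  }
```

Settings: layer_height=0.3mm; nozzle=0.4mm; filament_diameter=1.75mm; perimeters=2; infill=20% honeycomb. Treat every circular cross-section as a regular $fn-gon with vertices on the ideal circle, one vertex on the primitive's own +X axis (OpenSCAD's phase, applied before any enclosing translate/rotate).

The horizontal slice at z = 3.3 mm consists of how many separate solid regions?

At z = 3.3 mm: the cylinder is absent (z outside [0, 3]); the cube at (2.5, 13.5) is present — its section is the full 22×5 rectangle; the cube at (-4, -1.5) (footprint 29×12.5) is included at this height; Taking the union: the 2 present regions are separate (no shared area or edge), so areas and boundary lengths simply add and each stays a separate island — 2 connected regions; (whole slice rotated 40° about Z — lengths, areas and connectivity unchanged). The result has 2 disconnected regions.

2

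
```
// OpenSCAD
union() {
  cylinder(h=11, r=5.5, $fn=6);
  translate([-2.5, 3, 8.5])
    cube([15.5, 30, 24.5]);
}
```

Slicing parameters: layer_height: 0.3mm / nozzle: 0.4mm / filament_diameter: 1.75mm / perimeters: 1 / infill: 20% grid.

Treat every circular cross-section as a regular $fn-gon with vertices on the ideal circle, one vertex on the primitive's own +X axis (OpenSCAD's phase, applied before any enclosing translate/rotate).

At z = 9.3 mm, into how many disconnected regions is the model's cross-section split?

At z = 9.3 mm: the cylinder: section is a regular 6-gon, circumradius r=5.5; the cube at (-2.5, 3) is present — its section is the full 15.5×30 rectangle; Merging all regions: the regions partially overlap (shared area 10.15 mm²), so overlapping operands fuse into one piece — 1 connected region. The result has 1 disconnected region.

1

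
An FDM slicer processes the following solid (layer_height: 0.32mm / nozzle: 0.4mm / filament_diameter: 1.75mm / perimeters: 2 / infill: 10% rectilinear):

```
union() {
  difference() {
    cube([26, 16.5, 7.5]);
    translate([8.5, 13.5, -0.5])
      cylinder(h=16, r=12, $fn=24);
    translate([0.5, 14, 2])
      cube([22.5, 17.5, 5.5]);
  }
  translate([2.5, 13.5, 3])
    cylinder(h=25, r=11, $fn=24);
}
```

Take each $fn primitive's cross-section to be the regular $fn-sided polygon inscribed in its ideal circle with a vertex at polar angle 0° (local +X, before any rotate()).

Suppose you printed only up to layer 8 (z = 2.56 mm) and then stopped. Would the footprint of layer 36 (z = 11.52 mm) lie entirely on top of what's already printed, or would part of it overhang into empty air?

part overhangs

Compare the two slices. At z = 2.56: the cube (footprint 26×16.5) is included at this height (area 429.00 mm²); the cylinder at (8.5, 13.5): section is a regular 24-gon, circumradius r=12 (area = (24/2)·12.000²·sin(360°/24) = 447.24 mm²); the 22.5×17.5 cube at (0.5, 14) contributes its full rectangle (area 393.75 mm²); After the difference (first − rest): starting from the 26×16.5 cube (429.00 mm²), the r=12 cylinder at (8.5, 13.5) partially overlaps it — only the 264.75 mm² overlap (of its 447.24 mm²) is removed, clipping the outline; the 22.5×17.5 cube at (0.5, 14) partially overlaps it — only the 6.83 mm² overlap (of its 393.75 mm²) is removed, clipping the outline — area = 157.43 mm²; the cylinder at (2.5, 13.5) does not reach this height (z outside [3, 28]); Combining (union): only the result so far is present, so the union is just that shape — area = 157.43 mm². At z = 11.52: the cube does not reach this height (z outside [0, 7.5]); the r=12 cylinder at (8.5, 13.5) gives a regular 24-gon of circumradius 12 (constant along its height) (area = (24/2)·12.000²·sin(360°/24) = 447.24 mm²); the cube at (0.5, 14) is not intersected at this z (z outside [2, 7.5]); Taking the first minus the rest: the first operand is absent here, so nothing remains; the cylinder at (2.5, 13.5): section is a regular 24-gon, circumradius r=11 (area = (24/2)·11.000²·sin(360°/24) = 375.81 mm²); Merging all regions: only the r=11 cylinder at (2.5, 13.5) is present, so the union is just that shape — area = 375.81 mm². Checking containment: at z = 11.52 the cross-section extends beyond the z = 2.56 cross-section by about 371.96 mm².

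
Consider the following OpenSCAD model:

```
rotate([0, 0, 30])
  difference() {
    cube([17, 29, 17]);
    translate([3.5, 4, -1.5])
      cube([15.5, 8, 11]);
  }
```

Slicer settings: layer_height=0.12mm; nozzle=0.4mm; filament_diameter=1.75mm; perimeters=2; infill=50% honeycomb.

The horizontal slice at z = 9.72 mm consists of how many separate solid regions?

At z = 9.72 mm: the cube (footprint 17×29) is included at this height; the cube at (3.5, 4) does not reach this height (z outside [-1.5, 9.5]); After the difference (first − rest): none of the subtracted shapes is present at this height, so the 17×29 cube is unchanged — 1 connected region; (rotated 30° about Z; rotation is an isometry so areas/perimeters/island counts are preserved). The result has 1 disconnected region.

1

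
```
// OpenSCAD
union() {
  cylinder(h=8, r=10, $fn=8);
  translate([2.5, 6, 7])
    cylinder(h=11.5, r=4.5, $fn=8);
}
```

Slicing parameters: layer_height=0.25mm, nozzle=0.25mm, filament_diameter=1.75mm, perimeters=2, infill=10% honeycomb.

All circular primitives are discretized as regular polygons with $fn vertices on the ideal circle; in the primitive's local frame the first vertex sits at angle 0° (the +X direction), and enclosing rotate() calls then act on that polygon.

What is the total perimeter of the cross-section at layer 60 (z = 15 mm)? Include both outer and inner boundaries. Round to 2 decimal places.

27.55 mm

At z = 15 mm: the cylinder does not reach this height (z outside [0, 8]); the cylinder at (2.5, 6): section is a regular 8-gon, circumradius r=4.5 (perimeter = 2·8·4.500·sin(180°/8) = 27.55 mm); Combining (union): only the r=4.5 cylinder at (2.5, 6) is present, so the union is just that shape — boundary = 27.55 mm. Overall, the cross-section is a single solid region. Total boundary length (outer) = 27.55 mm.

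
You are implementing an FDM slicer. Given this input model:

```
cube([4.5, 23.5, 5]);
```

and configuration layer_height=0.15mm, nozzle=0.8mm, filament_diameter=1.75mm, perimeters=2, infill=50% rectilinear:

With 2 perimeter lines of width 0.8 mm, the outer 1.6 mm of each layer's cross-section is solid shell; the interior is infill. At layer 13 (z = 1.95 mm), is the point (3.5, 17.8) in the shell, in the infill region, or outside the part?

At z = 1.95 mm: the 4.5×23.5 cube contributes its full rectangle. Overall, the cross-section is a single solid region. The nearest boundary edge runs (4.50, 0.00)→(4.50, 23.50); distance from the point to it = 1.00 mm. The point is inside the cross-section, 1.00 mm from the nearest boundary — within the 1.6 mm shell band (2 × 0.8).

shell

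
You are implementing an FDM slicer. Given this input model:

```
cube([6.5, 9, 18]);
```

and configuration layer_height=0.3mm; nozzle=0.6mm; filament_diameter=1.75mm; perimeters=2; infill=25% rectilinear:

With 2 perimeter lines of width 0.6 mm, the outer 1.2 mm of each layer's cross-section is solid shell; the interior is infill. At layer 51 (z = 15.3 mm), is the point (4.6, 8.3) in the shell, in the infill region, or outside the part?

shell

At z = 15.3 mm: the 6.5×9 cube contributes its full rectangle. Overall, the cross-section is a single solid region. The nearest boundary edge runs (6.50, 9.00)→(0.00, 9.00); distance from the point to it = 0.70 mm. The point is inside the cross-section, 0.70 mm from the nearest boundary — within the 1.2 mm shell band (2 × 0.6).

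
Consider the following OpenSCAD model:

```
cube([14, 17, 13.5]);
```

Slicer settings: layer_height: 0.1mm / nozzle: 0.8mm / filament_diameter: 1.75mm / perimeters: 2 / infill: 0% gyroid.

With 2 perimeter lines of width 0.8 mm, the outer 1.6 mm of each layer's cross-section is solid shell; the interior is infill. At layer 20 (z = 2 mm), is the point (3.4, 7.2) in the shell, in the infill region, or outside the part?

infill

At z = 2 mm: the cube (footprint 14×17) is included at this height. Overall, the cross-section is a single solid region. The nearest boundary edge runs (0.00, 17.00)→(0.00, 0.00); distance from the point to it = 3.40 mm. The point is inside the cross-section and 3.40 mm from the nearest boundary — more than the 1.6 mm shell width (2 × 0.8), so it's in the infill interior.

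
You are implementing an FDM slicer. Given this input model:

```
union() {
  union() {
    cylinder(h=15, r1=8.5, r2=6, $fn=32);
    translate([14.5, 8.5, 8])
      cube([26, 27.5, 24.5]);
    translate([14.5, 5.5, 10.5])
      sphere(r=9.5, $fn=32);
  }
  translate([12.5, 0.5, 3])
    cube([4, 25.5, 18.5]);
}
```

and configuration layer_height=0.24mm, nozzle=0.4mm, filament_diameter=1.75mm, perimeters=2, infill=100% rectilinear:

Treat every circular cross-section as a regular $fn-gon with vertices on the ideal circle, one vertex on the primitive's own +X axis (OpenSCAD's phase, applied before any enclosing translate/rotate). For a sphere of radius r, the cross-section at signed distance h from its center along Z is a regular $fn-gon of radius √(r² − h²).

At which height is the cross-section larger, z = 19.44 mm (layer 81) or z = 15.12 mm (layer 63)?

layer 63 (z = 15.12 mm)

Layer 81 (z = 19.44): the cone is not intersected at this z (z outside [0, 15]); the 26×27.5 cube at (14.5, 8.5) contributes its full rectangle (area 715.00 mm²); the r=9.5 sphere at (14.5, 5.5) contributes a regular 32-gon of circumradius √(9.5²−8.94²) = 3.213 (area = (32/2)·3.213²·sin(360°/32) = 32.23 mm²); Merging all regions: the regions partially overlap — summed areas 747.23 mm² minus the doubly-counted overlap 0.15 mm² gives 747.08 mm² — area = 747.08 mm²; the cube at (12.5, 0.5) (footprint 4×25.5) is included at this height (area 102.00 mm²); Taking the union: the regions partially overlap — summed areas 849.08 mm² minus the doubly-counted overlap 58.69 mm² gives 790.39 mm² — area = 790.39 mm². So its area = 790.39 mm². Layer 63 (z = 15.12): the cone is absent (z outside [0, 15]); the cube at (14.5, 8.5) is present — its section is the full 26×27.5 rectangle (area 715.00 mm²); the r=9.5 sphere at (14.5, 5.5) contributes a regular 32-gon of circumradius √(9.5²−4.62²) = 8.301 (area = (32/2)·8.301²·sin(360°/32) = 215.09 mm²); Merging all regions: the regions partially overlap — summed areas 930.09 mm² minus the doubly-counted overlap 29.51 mm² gives 900.58 mm² — area = 900.58 mm²; the 4×25.5 cube at (12.5, 0.5) contributes its full rectangle (area 102.00 mm²); Merging all regions: the regions partially overlap — summed areas 1002.58 mm² minus the doubly-counted overlap 77.39 mm² gives 925.19 mm² — area = 925.19 mm². So its area = 925.19 mm². Layer 63 is larger (925.19 vs 790.39 mm²).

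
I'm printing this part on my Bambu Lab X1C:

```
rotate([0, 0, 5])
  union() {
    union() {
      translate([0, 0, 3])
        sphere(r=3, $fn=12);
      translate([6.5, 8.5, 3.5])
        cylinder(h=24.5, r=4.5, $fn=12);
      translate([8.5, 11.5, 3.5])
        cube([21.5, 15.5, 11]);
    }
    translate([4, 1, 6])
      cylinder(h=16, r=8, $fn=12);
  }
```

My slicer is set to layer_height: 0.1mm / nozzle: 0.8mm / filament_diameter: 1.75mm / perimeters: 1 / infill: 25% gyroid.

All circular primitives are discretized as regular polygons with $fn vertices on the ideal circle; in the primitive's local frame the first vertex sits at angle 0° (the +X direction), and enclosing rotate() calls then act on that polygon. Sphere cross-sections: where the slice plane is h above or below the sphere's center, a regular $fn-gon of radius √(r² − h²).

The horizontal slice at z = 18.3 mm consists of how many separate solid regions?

At z = 18.3 mm: the sphere is absent (|z−center|=15.300 > r=3); the r=4.5 cylinder at (6.5, 8.5) contributes a regular 12-gon of circumradius 4.5; the cube at (8.5, 11.5) is absent (z outside [3.5, 14.5]); Taking the union: only the r=4.5 cylinder at (6.5, 8.5) is present, so the union is just that shape — 1 connected region; the cylinder at (4, 1): section is a regular 12-gon, circumradius r=8; Taking the union: the regions partially overlap (shared area 25.90 mm²), so overlapping operands fuse into one piece — 1 connected region; (rotated 5° about Z; rotation is an isometry so areas/perimeters/island counts are preserved). The result has 1 disconnected region.

1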